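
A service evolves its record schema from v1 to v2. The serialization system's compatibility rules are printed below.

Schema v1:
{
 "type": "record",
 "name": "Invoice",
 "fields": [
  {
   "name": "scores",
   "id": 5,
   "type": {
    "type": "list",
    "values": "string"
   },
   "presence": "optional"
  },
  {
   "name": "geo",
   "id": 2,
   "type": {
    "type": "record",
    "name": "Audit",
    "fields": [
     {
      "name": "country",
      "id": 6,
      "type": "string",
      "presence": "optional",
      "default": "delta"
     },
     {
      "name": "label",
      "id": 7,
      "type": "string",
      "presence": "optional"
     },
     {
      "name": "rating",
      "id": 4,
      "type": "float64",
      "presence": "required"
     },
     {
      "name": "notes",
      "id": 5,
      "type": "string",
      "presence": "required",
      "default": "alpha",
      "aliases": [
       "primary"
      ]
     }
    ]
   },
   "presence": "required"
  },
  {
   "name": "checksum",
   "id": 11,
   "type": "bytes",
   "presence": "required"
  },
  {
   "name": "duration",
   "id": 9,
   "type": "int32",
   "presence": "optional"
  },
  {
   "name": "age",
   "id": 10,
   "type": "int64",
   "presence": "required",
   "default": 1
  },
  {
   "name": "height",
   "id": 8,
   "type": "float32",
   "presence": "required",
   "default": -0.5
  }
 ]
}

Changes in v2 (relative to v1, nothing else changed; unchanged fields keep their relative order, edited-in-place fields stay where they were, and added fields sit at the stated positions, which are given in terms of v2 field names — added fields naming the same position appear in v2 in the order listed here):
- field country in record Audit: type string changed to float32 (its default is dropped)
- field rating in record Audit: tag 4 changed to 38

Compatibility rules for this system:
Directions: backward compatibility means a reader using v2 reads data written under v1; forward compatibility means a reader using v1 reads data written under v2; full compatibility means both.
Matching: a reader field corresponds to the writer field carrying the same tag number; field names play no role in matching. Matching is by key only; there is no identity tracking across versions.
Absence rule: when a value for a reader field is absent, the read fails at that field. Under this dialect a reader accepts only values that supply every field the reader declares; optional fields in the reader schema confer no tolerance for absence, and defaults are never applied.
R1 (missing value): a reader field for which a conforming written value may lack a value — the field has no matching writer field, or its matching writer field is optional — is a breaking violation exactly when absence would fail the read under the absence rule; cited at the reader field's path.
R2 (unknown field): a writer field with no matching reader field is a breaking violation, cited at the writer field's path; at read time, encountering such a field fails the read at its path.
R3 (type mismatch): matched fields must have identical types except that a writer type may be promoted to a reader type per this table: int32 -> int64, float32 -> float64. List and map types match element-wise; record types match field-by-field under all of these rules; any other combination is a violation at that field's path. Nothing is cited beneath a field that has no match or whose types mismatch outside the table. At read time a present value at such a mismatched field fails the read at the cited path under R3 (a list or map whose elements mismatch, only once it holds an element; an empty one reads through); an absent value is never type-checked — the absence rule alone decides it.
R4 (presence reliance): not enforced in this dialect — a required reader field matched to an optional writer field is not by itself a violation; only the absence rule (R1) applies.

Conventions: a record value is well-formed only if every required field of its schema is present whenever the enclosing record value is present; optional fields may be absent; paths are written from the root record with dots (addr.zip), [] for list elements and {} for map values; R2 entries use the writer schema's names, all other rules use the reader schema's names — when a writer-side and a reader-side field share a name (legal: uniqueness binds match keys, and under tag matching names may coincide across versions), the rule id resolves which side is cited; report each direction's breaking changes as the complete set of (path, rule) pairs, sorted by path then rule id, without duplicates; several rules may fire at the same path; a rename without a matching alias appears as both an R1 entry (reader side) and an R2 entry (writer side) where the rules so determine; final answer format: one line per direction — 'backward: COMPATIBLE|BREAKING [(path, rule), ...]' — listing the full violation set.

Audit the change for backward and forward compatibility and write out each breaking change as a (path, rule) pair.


the writer's type comes first in each Invoice pair
backward on Invoice — v2 reading data written by v1:
  scores: paired with writer scores (list<string> -> list<string>; writer optional)
  geo: paired with writer geo (Audit -> Audit; writer required)
  checksum: paired with writer checksum (bytes -> bytes; writer required)
  duration: paired with writer duration (int32 -> int32; writer optional)
  age: paired with writer age (int64 -> int64; writer required)
  height: paired with writer height (float32 -> float32; writer required)
  geo.country: paired with writer geo.country (string -> float32; writer optional)
  geo.label: paired with writer geo.label (string -> string; writer optional)
  geo.rating: no writer-side match
  geo.notes: paired with writer geo.notes (string -> string; writer required)
  geo.rating (writer side), unknown to reader
  breaking: (duration, R1)
  breaking: (geo.country, R1)
  breaking: (geo.country, R3)
  breaking: (geo.label, R1)
  breaking: (geo.rating, R1)
  breaking: (geo.rating, R2)
  breaking: (scores, R1)
  backward on Invoice therefore BREAKING (7)
forward on Invoice — v1 reading data written by v2:
  scores: paired with writer scores (list<string> -> list<string>; writer optional)
  geo: paired with writer geo (Audit -> Audit; writer required)
  checksum: paired with writer checksum (bytes -> bytes; writer required)
  duration: paired with writer duration (int32 -> int32; writer optional)
  age: paired with writer age (int64 -> int64; writer required)
  height: paired with writer height (float32 -> float32; writer required)
  geo.country: paired with writer geo.country (float32 -> string; writer optional)
  geo.label: paired with writer geo.label (string -> string; writer optional)
  geo.rating: no writer-side match
  geo.notes: paired with writer geo.notes (string -> string; writer required)
  geo.rating (writer side), unknown to reader
  breaking: (duration, R1)
  breaking: (geo.country, R1)
  breaking: (geo.country, R3)
  breaking: (geo.label, R1)
  breaking: (geo.rating, R1)
  breaking: (geo.rating, R2)
  breaking: (scores, R1)
  forward on Invoice therefore BREAKING (7)

backward: BREAKING [(duration, R1), (geo.country, R1), (geo.country, R3), (geo.label, R1), (geo.rating, R1), (geo.rating, R2), (scores, R1)]; forward: BREAKING [(duration, R1), (geo.country, R1), (geo.country, R3), (geo.label, R1), (geo.rating, R1), (geo.rating, R2), (scores, R1)]


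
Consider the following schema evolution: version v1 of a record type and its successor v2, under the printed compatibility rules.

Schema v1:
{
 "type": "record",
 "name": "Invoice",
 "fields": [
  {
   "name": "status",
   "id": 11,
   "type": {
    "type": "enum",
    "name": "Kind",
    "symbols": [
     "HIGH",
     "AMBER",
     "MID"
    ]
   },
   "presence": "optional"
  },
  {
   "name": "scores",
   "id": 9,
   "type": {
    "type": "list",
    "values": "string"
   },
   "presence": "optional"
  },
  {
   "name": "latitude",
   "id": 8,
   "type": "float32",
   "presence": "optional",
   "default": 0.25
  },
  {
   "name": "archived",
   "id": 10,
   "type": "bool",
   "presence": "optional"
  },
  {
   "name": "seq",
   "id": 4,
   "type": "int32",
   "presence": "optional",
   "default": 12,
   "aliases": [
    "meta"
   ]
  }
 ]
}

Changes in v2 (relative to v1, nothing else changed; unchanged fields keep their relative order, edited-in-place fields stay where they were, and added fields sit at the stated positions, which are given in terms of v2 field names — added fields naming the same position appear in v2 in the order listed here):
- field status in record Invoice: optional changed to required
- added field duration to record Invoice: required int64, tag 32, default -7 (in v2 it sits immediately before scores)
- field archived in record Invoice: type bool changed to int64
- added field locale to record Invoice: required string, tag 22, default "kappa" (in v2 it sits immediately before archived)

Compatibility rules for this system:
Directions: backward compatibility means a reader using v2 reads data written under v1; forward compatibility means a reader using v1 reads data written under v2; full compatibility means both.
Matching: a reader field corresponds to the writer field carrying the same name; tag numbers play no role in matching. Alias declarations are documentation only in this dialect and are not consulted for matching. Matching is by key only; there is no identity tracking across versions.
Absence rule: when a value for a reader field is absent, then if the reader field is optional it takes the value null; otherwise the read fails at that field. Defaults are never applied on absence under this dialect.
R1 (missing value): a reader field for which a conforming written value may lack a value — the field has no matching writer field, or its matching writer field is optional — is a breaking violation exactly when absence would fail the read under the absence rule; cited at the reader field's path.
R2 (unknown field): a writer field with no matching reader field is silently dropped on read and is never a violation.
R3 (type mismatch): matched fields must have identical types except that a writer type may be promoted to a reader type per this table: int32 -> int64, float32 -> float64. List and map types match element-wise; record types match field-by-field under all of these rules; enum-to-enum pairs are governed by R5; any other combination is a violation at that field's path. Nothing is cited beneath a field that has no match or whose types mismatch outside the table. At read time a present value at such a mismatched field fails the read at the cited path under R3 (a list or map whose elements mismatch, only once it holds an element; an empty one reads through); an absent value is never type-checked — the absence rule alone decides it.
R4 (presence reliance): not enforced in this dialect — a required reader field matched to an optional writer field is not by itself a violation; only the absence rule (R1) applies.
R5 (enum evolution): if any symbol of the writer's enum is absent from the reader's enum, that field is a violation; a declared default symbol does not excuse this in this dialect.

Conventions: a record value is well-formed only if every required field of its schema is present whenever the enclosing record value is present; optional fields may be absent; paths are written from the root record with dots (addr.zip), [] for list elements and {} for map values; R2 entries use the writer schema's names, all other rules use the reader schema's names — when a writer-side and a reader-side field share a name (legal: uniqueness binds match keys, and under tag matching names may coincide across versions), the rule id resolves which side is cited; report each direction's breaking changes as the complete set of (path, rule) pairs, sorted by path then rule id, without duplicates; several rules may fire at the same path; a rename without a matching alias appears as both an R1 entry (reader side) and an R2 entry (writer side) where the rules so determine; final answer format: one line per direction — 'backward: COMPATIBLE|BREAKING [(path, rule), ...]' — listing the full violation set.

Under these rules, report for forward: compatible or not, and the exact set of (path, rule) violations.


forward: BREAKING [(archived, R3)]

the writer's type comes first in each Invoice pair
forward analysis of Invoice with v1 as reader and v2 as writer:
  Kind -> Kind, writer required: status aligns to status
  list<string> -> list<string>, writer optional: scores aligns to scores
  float32 -> float32, writer optional: latitude aligns to latitude
  int64 -> bool, writer optional: archived aligns to archived
  int32 -> int32, writer optional: seq aligns to seq
  writer duration: unknown to reader
  writer locale: unknown to reader
  R3 fires at archived
  => forward verdict for Invoice: BREAKING, 1 violation(s)
ruling out the remaining Invoice differences:
  field status in record Invoice: optional changed to required -> affects backward compatibility only, which is not asked
  added field duration to record Invoice: required int64, tag 32, default -7 (in v2 it sits immediately before scores) -> affects backward compatibility only, which is not asked
  added field locale to record Invoice: required string, tag 22, default "kappa" (in v2 it sits immediately before archived) -> affects backward compatibility only, which is not asked


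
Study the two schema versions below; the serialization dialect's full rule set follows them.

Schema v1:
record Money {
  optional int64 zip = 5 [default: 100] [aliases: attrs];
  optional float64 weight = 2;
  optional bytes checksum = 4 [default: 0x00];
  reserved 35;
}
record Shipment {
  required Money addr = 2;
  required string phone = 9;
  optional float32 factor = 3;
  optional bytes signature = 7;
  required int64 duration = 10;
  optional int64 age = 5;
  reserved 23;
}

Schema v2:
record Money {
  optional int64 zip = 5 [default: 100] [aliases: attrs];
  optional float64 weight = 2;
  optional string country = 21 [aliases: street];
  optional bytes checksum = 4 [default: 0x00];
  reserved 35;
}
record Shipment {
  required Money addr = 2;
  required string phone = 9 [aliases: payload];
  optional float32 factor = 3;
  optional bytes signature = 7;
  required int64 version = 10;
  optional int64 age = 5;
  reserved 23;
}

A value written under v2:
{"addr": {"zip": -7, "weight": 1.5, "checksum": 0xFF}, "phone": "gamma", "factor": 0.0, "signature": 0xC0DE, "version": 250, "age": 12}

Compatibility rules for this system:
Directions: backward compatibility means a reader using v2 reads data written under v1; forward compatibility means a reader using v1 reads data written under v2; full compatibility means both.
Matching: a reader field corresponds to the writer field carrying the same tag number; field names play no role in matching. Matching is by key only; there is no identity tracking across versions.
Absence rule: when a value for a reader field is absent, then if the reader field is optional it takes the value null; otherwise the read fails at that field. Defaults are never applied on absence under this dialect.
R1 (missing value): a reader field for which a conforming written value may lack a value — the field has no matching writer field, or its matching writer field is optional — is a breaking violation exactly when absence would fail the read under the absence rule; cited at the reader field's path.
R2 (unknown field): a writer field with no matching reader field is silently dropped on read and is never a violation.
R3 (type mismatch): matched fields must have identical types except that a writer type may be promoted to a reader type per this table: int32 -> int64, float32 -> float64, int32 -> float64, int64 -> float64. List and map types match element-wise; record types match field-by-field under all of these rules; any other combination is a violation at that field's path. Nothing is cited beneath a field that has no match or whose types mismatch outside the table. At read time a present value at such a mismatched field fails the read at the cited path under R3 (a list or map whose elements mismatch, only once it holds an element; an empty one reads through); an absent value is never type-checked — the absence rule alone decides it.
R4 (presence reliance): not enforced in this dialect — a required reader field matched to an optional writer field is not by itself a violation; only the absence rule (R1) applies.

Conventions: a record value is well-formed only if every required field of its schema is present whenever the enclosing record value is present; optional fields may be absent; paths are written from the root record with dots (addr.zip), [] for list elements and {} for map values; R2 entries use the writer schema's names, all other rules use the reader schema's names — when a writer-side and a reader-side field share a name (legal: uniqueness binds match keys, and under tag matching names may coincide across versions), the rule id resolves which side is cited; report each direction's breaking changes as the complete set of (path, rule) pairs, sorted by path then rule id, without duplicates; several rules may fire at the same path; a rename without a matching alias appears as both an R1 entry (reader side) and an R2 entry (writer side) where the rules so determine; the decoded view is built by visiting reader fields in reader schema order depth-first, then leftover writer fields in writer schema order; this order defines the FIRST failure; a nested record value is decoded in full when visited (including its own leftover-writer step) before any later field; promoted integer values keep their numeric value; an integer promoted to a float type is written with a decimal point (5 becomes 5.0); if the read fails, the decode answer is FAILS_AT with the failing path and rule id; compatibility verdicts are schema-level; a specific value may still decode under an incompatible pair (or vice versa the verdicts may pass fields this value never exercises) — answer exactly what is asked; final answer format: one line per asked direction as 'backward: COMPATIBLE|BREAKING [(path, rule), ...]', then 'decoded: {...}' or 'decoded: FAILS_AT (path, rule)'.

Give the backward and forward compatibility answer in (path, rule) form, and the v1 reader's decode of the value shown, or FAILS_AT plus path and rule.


in Shipment below, arrows point writer -> reader
backward for Shipment (reader v2, writer v1):
  writer required, Money -> Money: reader addr maps from writer addr
  writer required, string -> string: reader phone maps from writer phone
  writer optional, float32 -> float32: reader factor maps from writer factor
  writer optional, bytes -> bytes: reader signature maps from writer signature
  writer required, int64 -> int64: reader version maps from writer duration
  writer optional, int64 -> int64: reader age maps from writer age
  writer optional, int64 -> int64: reader addr.zip maps from writer addr.zip
  writer optional, float64 -> float64: reader addr.weight maps from writer addr.weight
  no writer field matches reader addr.country
  writer optional, bytes -> bytes: reader addr.checksum maps from writer addr.checksum
  => backward verdict for Shipment: COMPATIBLE, no violations
forward for Shipment (reader v1, writer v2):
  writer required, Money -> Money: reader addr maps from writer addr
  writer required, string -> string: reader phone maps from writer phone
  writer optional, float32 -> float32: reader factor maps from writer factor
  writer optional, bytes -> bytes: reader signature maps from writer signature
  writer required, int64 -> int64: reader duration maps from writer version
  writer optional, int64 -> int64: reader age maps from writer age
  writer optional, int64 -> int64: reader addr.zip maps from writer addr.zip
  writer optional, float64 -> float64: reader addr.weight maps from writer addr.weight
  writer optional, bytes -> bytes: reader addr.checksum maps from writer addr.checksum
  addr.country (writer side), unknown to reader
  => forward verdict for Shipment: COMPATIBLE, no violations
migrating the Shipment value to v1:
  addr.zip := -7
  addr.weight := 1.5
  addr.checksum := 0xFF
  phone := "gamma"
  factor := 0.0
  signature := 0xC0DE
  duration := 250 (from writer version)
  age := 12
  => decoded: {"addr": {"zip": -7, "weight": 1.5, "checksum": 0xFF}, "phone": "gamma", "factor": 0.0, "signature": 0xC0DE, "duration": 250, "age": 12}

backward: COMPATIBLE []; forward: COMPATIBLE []; decoded: {"addr": {"zip": -7, "weight": 1.5, "checksum": 0xFF}, "phone": "gamma", "factor": 0.0, "signature": 0xC0DE, "duration": 250, "age": 12}


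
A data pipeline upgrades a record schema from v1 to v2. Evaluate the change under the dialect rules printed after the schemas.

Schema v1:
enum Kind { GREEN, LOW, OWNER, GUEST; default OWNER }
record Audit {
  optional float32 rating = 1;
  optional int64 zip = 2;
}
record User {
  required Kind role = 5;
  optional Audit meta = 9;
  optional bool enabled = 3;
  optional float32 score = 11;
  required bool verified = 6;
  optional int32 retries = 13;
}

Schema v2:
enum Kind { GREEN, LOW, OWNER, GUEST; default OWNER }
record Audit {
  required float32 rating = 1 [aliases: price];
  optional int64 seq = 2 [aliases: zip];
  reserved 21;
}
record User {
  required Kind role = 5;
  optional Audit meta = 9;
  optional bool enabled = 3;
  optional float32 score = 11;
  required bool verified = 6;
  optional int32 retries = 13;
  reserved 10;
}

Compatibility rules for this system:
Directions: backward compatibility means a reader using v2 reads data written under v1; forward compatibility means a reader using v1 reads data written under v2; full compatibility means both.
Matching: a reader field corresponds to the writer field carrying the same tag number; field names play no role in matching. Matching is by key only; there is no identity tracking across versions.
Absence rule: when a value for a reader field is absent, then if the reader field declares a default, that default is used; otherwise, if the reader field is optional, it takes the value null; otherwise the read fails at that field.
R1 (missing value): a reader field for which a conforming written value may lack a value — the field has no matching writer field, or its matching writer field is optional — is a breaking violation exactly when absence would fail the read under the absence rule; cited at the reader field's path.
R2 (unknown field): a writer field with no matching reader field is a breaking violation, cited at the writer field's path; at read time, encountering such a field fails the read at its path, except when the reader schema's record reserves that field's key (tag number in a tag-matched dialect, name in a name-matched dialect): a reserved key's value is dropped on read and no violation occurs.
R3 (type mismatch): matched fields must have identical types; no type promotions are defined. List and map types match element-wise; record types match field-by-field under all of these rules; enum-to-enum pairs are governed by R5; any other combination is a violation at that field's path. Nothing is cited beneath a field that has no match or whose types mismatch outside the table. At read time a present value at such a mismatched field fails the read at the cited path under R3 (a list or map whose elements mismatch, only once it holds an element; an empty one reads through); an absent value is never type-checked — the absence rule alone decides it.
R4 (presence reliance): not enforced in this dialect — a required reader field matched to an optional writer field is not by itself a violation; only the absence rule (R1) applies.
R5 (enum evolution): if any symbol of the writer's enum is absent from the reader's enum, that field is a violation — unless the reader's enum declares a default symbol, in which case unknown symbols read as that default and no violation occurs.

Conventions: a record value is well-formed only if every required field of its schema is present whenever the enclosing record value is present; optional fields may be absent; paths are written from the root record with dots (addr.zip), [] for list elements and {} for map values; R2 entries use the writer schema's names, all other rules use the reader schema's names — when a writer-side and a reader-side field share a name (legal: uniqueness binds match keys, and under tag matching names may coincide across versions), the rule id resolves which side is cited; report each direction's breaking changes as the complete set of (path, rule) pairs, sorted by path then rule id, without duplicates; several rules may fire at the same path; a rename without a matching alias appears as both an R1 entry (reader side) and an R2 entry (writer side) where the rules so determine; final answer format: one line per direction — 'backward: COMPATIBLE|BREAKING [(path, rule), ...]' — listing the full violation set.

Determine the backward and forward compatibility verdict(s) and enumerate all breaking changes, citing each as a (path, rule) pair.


the writer's type comes first in each User pair
backward for User (reader v2, writer v1):
  Kind -> Kind, writer required: role aligns to role
  Audit -> Audit, writer optional: meta aligns to meta
  bool -> bool, writer optional: enabled aligns to enabled
  float32 -> float32, writer optional: score aligns to score
  bool -> bool, writer required: verified aligns to verified
  int32 -> int32, writer optional: retries aligns to retries
  float32 -> float32, writer optional: meta.rating aligns to meta.rating
  int64 -> int64, writer optional: meta.seq aligns to meta.zip
  rule R1 violated at meta.rating
  => backward verdict for User: BREAKING, 1 violation(s)
forward for User (reader v1, writer v2):
  Kind -> Kind, writer required: role aligns to role
  Audit -> Audit, writer optional: meta aligns to meta
  bool -> bool, writer optional: enabled aligns to enabled
  float32 -> float32, writer optional: score aligns to score
  bool -> bool, writer required: verified aligns to verified
  int32 -> int32, writer optional: retries aligns to retries
  float32 -> float32, writer required: meta.rating aligns to meta.rating
  int64 -> int64, writer optional: meta.zip aligns to meta.seq
  => forward: COMPATIBLE

backward: BREAKING [(meta.rating, R1)]; forward: COMPATIBLE []


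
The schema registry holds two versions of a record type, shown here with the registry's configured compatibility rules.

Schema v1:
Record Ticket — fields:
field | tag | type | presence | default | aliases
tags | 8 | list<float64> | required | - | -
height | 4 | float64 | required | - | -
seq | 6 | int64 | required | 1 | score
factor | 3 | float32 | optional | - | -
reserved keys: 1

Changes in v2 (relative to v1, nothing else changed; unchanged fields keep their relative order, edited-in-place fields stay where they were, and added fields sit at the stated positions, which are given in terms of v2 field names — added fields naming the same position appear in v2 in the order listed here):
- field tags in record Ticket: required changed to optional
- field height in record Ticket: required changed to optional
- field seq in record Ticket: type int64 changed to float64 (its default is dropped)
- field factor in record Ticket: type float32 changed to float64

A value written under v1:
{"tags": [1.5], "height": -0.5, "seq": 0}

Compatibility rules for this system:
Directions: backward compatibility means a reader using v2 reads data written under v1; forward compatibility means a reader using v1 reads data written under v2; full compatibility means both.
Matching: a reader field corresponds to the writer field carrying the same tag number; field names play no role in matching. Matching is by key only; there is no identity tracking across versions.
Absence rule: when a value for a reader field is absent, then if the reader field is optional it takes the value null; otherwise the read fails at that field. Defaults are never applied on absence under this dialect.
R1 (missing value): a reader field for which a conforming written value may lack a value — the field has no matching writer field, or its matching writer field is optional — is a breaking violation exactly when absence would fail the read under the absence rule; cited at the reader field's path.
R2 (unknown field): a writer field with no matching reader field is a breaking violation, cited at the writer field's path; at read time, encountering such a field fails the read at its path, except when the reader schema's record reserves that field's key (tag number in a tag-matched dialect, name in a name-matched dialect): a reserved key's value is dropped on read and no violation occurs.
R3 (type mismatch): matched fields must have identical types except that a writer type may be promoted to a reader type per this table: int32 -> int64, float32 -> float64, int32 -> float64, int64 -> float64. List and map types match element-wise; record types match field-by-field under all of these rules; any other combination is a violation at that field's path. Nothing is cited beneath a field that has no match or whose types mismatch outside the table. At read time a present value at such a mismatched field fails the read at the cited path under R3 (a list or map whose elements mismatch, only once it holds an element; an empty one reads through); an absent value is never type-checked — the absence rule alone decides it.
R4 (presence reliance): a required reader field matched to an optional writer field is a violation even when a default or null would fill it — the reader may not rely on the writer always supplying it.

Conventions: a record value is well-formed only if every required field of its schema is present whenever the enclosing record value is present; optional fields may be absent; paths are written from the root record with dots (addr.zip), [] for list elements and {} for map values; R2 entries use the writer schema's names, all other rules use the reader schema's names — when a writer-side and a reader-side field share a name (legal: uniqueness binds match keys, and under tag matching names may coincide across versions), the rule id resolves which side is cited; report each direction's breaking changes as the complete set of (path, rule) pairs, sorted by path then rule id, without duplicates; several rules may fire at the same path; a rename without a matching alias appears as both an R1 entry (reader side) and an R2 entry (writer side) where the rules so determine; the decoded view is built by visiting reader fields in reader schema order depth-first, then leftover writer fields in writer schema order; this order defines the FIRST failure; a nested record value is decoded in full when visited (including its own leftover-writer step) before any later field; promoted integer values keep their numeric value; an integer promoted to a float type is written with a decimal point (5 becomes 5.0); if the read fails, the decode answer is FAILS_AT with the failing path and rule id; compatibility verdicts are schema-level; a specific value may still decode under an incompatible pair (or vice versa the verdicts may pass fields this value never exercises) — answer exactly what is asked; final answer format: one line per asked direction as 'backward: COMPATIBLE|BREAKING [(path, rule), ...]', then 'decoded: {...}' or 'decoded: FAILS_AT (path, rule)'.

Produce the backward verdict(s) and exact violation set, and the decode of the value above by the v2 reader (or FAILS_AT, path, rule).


the writer's type comes first in each Ticket pair
backward on Ticket — v2 reading data written by v1:
  tags: paired with writer tags (list<float64> -> list<float64>; writer required)
  height: paired with writer height (float64 -> float64; writer required)
  seq: paired with writer seq (int64 -> float64; writer required)
  factor: paired with writer factor (float32 -> float64; writer optional)
  nothing fires on Ticket: backward is COMPATIBLE
migrating the Ticket value to v2:
  tags := [1.5]
  height := -0.5
  seq := 0.0 (int64 -> float64)
  factor := null (not supplied -> null)
  => decoded: {"tags": [1.5], "height": -0.5, "seq": 0.0, "factor": null}
remaining Ticket differences; none change what is asked:
  field tags in record Ticket: required changed to optional -> affects forward compatibility only, which is not asked
  field height in record Ticket: required changed to optional -> affects forward compatibility only, which is not asked
  field seq in record Ticket: type int64 changed to float64 (its default is dropped) -> affects forward compatibility only, which is not asked
  field factor in record Ticket: type float32 changed to float64 -> affects forward compatibility only, which is not asked

backward: COMPATIBLE []; decoded: {"tags": [1.5], "height": -0.5, "seq": 0.0, "factor": null}


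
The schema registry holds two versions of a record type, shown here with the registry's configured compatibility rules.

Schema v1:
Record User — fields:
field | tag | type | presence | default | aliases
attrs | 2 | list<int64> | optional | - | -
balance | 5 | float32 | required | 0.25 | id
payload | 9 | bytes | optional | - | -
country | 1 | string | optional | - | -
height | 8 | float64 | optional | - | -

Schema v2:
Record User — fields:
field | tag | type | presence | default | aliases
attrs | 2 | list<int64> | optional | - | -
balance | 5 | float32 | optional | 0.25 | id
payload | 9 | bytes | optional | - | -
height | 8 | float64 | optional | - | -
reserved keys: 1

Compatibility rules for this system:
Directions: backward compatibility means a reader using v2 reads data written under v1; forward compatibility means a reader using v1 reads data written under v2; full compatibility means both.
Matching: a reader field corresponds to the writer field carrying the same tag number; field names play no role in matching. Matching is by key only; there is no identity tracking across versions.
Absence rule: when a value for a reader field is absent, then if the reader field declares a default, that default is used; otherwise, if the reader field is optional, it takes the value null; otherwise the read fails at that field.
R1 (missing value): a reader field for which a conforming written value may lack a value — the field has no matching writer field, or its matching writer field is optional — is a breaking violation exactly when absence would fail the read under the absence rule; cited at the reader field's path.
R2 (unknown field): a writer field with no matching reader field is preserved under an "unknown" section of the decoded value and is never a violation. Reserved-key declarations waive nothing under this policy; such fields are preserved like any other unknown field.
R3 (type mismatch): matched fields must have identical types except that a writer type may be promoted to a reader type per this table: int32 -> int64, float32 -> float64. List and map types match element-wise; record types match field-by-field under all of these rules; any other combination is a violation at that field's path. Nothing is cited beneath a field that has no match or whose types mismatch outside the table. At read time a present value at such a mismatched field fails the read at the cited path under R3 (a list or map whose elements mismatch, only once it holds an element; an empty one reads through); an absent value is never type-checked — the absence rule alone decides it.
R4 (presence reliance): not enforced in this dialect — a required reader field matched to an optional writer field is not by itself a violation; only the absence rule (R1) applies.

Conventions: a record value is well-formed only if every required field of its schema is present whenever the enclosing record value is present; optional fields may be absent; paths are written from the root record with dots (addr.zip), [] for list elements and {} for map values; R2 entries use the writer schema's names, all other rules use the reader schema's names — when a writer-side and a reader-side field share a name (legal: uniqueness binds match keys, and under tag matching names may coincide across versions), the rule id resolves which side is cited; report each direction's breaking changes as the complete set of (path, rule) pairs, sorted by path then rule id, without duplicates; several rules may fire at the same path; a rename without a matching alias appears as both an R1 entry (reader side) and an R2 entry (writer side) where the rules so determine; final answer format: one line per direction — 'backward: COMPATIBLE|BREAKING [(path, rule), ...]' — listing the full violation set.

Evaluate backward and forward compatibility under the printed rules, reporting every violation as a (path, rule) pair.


backward: COMPATIBLE []; forward: COMPATIBLE []

each type pair in User: writer, then reader
backward pass over User, reader schema v2, writer schema v1:
  writer optional, list<int64> -> list<int64>: reader attrs maps from writer attrs
  writer required, float32 -> float32: reader balance maps from writer balance
  writer optional, bytes -> bytes: reader payload maps from writer payload
  writer optional, float64 -> float64: reader height maps from writer height
  writer field country has no reader counterpart
  nothing fires on User: backward is COMPATIBLE
forward pass over User, reader schema v1, writer schema v2:
  writer optional, list<int64> -> list<int64>: reader attrs maps from writer attrs
  writer optional, float32 -> float32: reader balance maps from writer balance
  writer optional, bytes -> bytes: reader payload maps from writer payload
  country: no writer match
  writer optional, float64 -> float64: reader height maps from writer height
  nothing fires on User: forward is COMPATIBLE


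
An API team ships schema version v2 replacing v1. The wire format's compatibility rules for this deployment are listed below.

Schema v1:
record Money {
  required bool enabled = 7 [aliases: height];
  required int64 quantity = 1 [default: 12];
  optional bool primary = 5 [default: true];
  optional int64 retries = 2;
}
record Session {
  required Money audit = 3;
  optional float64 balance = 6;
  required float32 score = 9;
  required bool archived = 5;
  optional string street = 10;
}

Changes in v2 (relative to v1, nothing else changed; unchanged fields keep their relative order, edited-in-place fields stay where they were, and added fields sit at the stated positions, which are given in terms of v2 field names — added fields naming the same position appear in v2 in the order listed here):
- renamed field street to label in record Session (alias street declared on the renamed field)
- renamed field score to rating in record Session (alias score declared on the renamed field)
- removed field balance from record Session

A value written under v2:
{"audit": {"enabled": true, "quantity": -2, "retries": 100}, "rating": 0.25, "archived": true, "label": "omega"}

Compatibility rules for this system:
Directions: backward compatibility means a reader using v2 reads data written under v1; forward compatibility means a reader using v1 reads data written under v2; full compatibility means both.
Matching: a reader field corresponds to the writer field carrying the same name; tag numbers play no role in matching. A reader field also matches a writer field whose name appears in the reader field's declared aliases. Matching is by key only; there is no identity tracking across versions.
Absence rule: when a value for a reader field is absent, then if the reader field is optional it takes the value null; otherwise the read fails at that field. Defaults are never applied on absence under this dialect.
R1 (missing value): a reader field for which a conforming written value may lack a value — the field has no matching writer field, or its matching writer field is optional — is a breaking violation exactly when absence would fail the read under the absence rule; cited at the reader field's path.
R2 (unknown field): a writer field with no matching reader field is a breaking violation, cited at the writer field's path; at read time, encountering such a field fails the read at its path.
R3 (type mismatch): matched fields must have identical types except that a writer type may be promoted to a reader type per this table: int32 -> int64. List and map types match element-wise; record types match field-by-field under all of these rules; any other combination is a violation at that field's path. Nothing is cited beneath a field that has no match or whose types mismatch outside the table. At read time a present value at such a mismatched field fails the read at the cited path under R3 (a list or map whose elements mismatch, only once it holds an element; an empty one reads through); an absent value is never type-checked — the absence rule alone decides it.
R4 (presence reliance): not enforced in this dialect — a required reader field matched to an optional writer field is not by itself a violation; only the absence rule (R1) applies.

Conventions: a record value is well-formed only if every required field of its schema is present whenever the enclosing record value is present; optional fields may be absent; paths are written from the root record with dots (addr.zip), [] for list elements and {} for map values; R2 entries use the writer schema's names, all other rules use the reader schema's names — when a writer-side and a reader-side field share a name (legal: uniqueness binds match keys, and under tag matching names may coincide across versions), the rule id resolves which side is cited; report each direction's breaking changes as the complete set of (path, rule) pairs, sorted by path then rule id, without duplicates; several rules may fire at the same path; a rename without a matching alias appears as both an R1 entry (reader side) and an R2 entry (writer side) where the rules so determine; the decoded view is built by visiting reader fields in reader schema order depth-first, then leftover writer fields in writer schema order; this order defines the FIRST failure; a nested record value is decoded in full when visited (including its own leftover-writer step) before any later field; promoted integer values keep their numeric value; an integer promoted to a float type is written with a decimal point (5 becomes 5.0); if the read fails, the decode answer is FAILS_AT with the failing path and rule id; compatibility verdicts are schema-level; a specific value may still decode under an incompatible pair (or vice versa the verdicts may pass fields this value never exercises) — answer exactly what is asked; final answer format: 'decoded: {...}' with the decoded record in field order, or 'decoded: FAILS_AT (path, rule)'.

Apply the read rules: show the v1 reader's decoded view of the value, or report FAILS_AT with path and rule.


the writer's type comes first in each Session pair
decode walk for Session under reader schema v1:
  audit.enabled := true
  audit.quantity := -2
  audit.primary := null (missing; optional => null)
  audit.retries := 100
  balance := null (missing; optional => null)
  read fails at score under R1 (no fill)
  => FAILS_AT (score, R1)
the other Session changes do not affect what is asked:
  renamed field street to label in record Session (alias street declared on the renamed field) -> schema-level compatibility only; this Session value's decode is unchanged
  removed field balance from record Session -> schema-level compatibility only; this Session value's decode is unchanged

decoded: FAILS_AT (score, R1)
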